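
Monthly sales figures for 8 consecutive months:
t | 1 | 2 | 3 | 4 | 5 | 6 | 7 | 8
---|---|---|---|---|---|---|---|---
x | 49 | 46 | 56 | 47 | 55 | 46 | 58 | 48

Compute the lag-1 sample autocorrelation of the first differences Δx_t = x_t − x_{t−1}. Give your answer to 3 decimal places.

-0.847

First differences Δx: -3, 10, -9, 8, -9, 12, -10
Mean of differences = -0.1429
Numerator Σ(Δx_t−Δx̄)(Δx_{t+1}−Δx̄) = -490.3061
Denominator Σ(Δx_t−Δx̄)² = 578.8571
r_1(Δx) = -490.3061 / 578.8571 = -0.847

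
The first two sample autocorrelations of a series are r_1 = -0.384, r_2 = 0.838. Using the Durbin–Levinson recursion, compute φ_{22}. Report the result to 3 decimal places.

φ_{22} = (r_2 − r_1²) / (1 − r_1²)
r_1² = (-0.384)² = 0.147456
Numerator = 0.838 − 0.1475 = 0.6905; denominator = 1 − 0.1475 = 0.8525
φ_{22} = 0.6905 / 0.8525 = 0.810

0.810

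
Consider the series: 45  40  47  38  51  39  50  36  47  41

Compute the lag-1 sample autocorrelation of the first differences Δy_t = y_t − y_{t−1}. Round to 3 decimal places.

First differences Δy: -5, 7, -9, 13, -12, 11, -14, 11, -6
Mean of differences = -0.4444
Numerator Σ(Δy_t−Δȳ)(Δy_{t+1}−Δȳ) = -874.0864
Denominator Σ(Δy_t−Δȳ)² = 940.2222
r_1(Δy) = -874.0864 / 940.2222 = -0.930

-0.930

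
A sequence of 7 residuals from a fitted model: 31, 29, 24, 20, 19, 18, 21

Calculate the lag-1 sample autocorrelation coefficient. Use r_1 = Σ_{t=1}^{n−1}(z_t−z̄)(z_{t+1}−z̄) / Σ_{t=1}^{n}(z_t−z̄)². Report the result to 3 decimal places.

0.605

Mean z̄ = (31 + 29 + 24 + 20 + 19 + 18 + 21)/7 = 23.1429
Deviations from mean: 7.8571, 5.8571, 0.8571, -3.1429, -4.1429, -5.1429, -2.1429
Σ(z_t−z̄)(z_{t+1}−z̄) = (46.0204) + (5.0204) + (-2.6939) + (13.0204) + (21.3061) + (11.0204) = 93.6939
Denominator Σ(z_t−z̄)² = 154.8571
r_1 = 93.6939 / 154.8571 = 0.605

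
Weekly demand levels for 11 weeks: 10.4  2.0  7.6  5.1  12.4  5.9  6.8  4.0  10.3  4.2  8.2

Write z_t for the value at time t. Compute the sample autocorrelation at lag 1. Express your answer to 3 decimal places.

-0.590

Mean z̄ = (10.4 + 2.0 + 7.6 + 5.1 + 12.4 + 5.9 + 6.8 + 4.0 + 10.3 + 4.2 + 8.2)/11 = 6.9909
Numerator Σ_{t=1}^{10}(z_t−z̄)(z_{t+1}−z̄) = -59.0628
Denominator Σ(z_t−z̄)² = 100.1091
r_1 = -59.0628 / 100.1091 = -0.590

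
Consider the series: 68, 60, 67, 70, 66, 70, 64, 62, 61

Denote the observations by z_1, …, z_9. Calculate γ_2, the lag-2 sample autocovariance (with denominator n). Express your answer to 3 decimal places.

-0.914

Mean z̄ = (68 + 60 + 67 + 70 + 66 + 70 + 64 + 62 + 61)/9 = 65.3333
Σ_{t=1}^{7}(z_t−z̄)(z_{t+2}−z̄) = -8.2222
γ_2 = -8.2222 / 9 = -0.914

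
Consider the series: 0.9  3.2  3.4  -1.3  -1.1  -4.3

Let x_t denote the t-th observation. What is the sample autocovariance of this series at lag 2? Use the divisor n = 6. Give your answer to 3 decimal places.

0.072

Mean x̄ = (0.9 + 3.2 + 3.4 − 1.3 − 1.1 − 4.3)/6 = 0.1333
Σ_{t=1}^{4}(x_t−x̄)(x_{t+2}−x̄) = 0.4344
γ_2 = 0.4344 / 6 = 0.072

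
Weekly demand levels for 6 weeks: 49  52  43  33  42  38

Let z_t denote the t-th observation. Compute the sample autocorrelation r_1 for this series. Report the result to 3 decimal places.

0.283

Mean z̄ = (49 + 52 + 43 + 33 + 42 + 38)/6 = 42.8333
Numerator Σ_{t=1}^{5}(z_t−z̄)(z_{t+1}−z̄) = 68.6389
Denominator Σ(z_t−z̄)² = 242.8333
r_1 = 68.6389 / 242.8333 = 0.283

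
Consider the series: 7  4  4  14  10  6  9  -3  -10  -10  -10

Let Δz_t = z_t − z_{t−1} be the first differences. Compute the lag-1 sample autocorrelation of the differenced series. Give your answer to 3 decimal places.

-0.047

First differences Δz: -3, 0, 10, -4, -4, 3, -12, -7, 0, 0
Mean of differences = -1.7000
Numerator Σ(Δz_t−Δz̄)(Δz_{t+1}−Δz̄) = -14.6900
Denominator Σ(Δz_t−Δz̄)² = 314.1000
r_1(Δz) = -14.6900 / 314.1000 = -0.047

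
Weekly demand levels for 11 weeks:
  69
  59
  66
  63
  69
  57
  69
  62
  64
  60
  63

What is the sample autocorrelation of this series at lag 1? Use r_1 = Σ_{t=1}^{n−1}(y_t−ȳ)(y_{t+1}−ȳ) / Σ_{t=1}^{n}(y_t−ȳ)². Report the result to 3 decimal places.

-0.689

Mean ȳ = (69 + 59 + 66 + 63 + 69 + 57 + 69 + 62 + 64 + 60 + 63)/11 = 63.7273
Numerator Σ_{t=1}^{10}(y_t−ȳ)(y_{t+1}−ȳ) = -119.9835
Denominator Σ(y_t−ȳ)² = 174.1818
r_1 = -119.9835 / 174.1818 = -0.689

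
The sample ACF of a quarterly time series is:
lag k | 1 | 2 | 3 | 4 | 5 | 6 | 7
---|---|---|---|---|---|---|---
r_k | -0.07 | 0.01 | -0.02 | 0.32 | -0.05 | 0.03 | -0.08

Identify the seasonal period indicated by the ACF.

The largest autocorrelation is r_4 = 0.32; the remaining lags stay at or below 0.03.
The dominant spike at lag 4 indicates a seasonal period of 4.

4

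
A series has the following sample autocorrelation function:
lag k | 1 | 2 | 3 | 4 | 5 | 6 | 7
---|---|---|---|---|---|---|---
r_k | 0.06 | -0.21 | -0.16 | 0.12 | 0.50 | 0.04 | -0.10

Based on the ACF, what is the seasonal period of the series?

5

The largest autocorrelation is r_5 = 0.50; the remaining lags stay at or below 0.12.
The dominant spike at lag 5 indicates a seasonal period of 5.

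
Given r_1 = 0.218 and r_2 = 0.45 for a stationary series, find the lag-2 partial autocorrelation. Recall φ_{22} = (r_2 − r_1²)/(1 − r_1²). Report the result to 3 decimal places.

φ_{22} = (r_2 − r_1²) / (1 − r_1²)
r_1² = (0.218)² = 0.047524
Numerator = 0.45 − 0.0475 = 0.4025; denominator = 1 − 0.0475 = 0.9525
φ_{22} = 0.4025 / 0.9525 = 0.423

0.423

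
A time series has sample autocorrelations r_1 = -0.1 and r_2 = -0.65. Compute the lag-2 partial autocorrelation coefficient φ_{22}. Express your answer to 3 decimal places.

φ_{22} = (r_2 − r_1²) / (1 − r_1²)
r_1² = (-0.1)² = 0.01
Numerator = -0.65 − 0.0100 = -0.6600; denominator = 1 − 0.0100 = 0.9900
φ_{22} = -0.6600 / 0.9900 = -0.667

-0.667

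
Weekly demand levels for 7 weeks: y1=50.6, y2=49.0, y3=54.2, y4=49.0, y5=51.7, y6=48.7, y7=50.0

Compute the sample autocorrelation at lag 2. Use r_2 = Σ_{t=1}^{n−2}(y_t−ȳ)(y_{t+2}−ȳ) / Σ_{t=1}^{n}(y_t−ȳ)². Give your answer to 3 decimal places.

0.402

Mean ȳ = (50.6 + 49.0 + 54.2 + 49.0 + 51.7 + 48.7 + 50.0)/7 = 50.4571
Deviations from mean: 0.1429, -1.4571, 3.7429, -1.4571, 1.2429, -1.7571, -0.4571
Numerator Σ_{t=1}^{5}(y_t−ȳ)(y_{t+2}−ȳ) = 9.3020
Denominator Σ(y_t−ȳ)² = 23.1171
r_2 = 9.3020 / 23.1171 = 0.402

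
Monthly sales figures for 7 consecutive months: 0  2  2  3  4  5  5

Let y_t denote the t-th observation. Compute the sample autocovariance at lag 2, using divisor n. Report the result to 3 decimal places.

0.571

Mean ȳ = (0 + 2 + 2 + 3 + 4 + 5 + 5)/7 = 3.0000
Deviations: -3.0000, -1.0000, -1.0000, 0.0000, 1.0000, 2.0000, 2.0000
Σ_{t=1}^{5}(y_t−ȳ)(y_{t+2}−ȳ) = 4.0000
γ_2 = 4.0000 / 7 = 0.571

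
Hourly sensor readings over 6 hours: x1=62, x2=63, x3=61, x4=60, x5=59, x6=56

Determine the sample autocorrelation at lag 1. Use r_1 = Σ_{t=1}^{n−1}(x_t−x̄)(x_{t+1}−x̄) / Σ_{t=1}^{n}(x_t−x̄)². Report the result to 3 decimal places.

Mean x̄ = (62 + 63 + 61 + 60 + 59 + 56)/6 = 60.1667
Deviations from mean: 1.8333, 2.8333, 0.8333, -0.1667, -1.1667, -4.1667
Σ(x_t−x̄)(x_{t+1}−x̄) = (5.1944) + (2.3611) + (-0.1389) + (0.1944) + (4.8611) = 12.4722
Denominator Σ(x_t−x̄)² = 30.8333
r_1 = 12.4722 / 30.8333 = 0.405

0.405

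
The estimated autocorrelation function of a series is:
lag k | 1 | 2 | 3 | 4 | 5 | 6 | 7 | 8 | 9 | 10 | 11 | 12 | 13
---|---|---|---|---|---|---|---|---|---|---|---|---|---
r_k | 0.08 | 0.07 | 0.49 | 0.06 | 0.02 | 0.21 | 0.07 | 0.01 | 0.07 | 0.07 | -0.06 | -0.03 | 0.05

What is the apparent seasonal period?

The largest autocorrelation is r_3 = 0.49, with a weaker echo at lag 6 (0.21); the remaining lags stay at or below 0.08.
The dominant spike at lag 3 indicates a seasonal period of 3.

3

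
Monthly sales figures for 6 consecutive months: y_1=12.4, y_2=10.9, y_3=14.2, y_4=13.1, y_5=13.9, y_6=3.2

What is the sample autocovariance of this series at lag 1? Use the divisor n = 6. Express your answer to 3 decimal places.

Mean ȳ = (12.4 + 10.9 + 14.2 + 13.1 + 13.9 + 3.2)/6 = 11.2833
Σ_{t=1}^{5}(y_t−ȳ)(y_{t+1}−ȳ) = -12.6453
γ_1 = -12.6453 / 6 = -2.108

-2.108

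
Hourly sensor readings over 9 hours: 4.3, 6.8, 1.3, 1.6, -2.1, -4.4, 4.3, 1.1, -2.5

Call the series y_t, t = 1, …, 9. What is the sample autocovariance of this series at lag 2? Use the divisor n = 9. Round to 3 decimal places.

Mean ȳ = (4.3 + 6.8 + 1.3 + 1.6 − 2.1 − 4.4 + 4.3 + 1.1 − 2.5)/9 = 1.1556
Σ_{t=1}^{7}(y_t−ȳ)(y_{t+2}−ȳ) = -21.3995
γ_2 = -21.3995 / 9 = -2.378

-2.378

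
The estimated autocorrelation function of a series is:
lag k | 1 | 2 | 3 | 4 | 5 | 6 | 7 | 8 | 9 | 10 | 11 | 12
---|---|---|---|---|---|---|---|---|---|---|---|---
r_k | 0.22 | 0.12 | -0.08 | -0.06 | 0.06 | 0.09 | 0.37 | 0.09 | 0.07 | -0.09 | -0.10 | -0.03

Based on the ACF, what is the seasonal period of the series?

7

The largest autocorrelation is r_7 = 0.37; the remaining lags stay at or below 0.22. The elevated value at lag 1 (0.22), dropping to 0.12 at lag 2, reflects decaying short-term dependence rather than seasonality.
The dominant spike at lag 7 indicates a seasonal period of 7.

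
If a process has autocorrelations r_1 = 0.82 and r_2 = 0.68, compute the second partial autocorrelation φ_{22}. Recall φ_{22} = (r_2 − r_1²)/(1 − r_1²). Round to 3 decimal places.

φ_{22} = (r_2 − r_1²) / (1 − r_1²)
r_1² = (0.82)² = 0.6724
Numerator = 0.68 − 0.6724 = 0.0076; denominator = 1 − 0.6724 = 0.3276
φ_{22} = 0.0076 / 0.3276 = 0.023

0.023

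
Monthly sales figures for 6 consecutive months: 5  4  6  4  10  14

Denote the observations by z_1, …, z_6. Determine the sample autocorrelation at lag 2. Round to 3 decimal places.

Mean z̄ = (5 + 4 + 6 + 4 + 10 + 14)/6 = 7.1667
Deviations from mean: -2.1667, -3.1667, -1.1667, -3.1667, 2.8333, 6.8333
Σ(z_t−z̄)(z_{t+2}−z̄) = (2.5278) + (10.0278) + (-3.3056) + (-21.6389) = -12.3889
Denominator Σ(z_t−z̄)² = 80.8333
r_2 = -12.3889 / 80.8333 = -0.153

-0.153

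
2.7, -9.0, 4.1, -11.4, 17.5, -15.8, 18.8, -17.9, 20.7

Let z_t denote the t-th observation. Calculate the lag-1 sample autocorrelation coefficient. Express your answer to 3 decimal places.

-0.836

Mean z̄ = (2.7 − 9.0 + 4.1 − 11.4 + 17.5 − 15.8 + 18.8 − 17.9 + 20.7)/9 = 1.0778
Numerator Σ_{t=1}^{8}(z_t−z̄)(z_{t+1}−z̄) = -1574.4260
Denominator Σ(z_t−z̄)² = 1882.8356
r_1 = -1574.4260 / 1882.8356 = -0.836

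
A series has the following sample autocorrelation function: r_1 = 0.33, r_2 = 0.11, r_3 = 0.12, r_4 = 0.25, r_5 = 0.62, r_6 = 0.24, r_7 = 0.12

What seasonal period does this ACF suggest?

5

The largest autocorrelation is r_5 = 0.62; the remaining lags stay at or below 0.33. The elevated value at lag 1 (0.33), dropping to 0.11 at lag 2, reflects decaying short-term dependence rather than seasonality.
The dominant spike at lag 5 indicates a seasonal period of 5.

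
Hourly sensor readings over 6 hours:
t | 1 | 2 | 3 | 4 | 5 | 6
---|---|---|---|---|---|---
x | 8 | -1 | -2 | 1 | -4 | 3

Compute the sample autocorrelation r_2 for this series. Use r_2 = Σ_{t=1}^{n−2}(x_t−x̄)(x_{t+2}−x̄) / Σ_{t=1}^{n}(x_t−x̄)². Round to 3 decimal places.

Mean x̄ = (8 − 1 − 2 + 1 − 4 + 3)/6 = 0.8333
Numerator Σ_{t=1}^{4}(x_t−x̄)(x_{t+2}−x̄) = -6.5556
Denominator Σ(x_t−x̄)² = 90.8333
r_2 = -6.5556 / 90.8333 = -0.072

-0.072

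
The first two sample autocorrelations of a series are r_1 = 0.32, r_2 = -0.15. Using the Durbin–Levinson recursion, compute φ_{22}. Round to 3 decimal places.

-0.281

φ_{22} = (r_2 − r_1²) / (1 − r_1²)
r_1² = (0.32)² = 0.1024
Numerator = -0.15 − 0.1024 = -0.2524; denominator = 1 − 0.1024 = 0.8976
φ_{22} = -0.2524 / 0.8976 = -0.281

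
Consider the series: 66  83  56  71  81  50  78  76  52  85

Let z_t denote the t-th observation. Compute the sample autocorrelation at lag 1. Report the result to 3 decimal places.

-0.612

Mean z̄ = (66 + 83 + 56 + 71 + 81 + 50 + 78 + 76 + 52 + 85)/10 = 69.8000
Numerator Σ_{t=1}^{9}(z_t−z̄)(z_{t+1}−z̄) = -949.6400
Denominator Σ(z_t−z̄)² = 1551.6000
r_1 = -949.6400 / 1551.6000 = -0.612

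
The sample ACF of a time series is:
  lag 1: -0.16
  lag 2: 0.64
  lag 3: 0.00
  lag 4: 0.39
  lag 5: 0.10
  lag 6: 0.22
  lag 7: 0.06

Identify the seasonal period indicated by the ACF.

2

The largest autocorrelation is r_2 = 0.64, with weaker echoes at lags 4 (0.39) and 6 (0.22); the remaining lags stay at or below 0.10.
The dominant spike at lag 2 indicates a seasonal period of 2.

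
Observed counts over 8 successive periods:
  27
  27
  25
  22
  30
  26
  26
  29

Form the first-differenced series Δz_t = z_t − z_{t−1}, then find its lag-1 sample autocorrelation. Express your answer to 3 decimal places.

-0.491

First differences Δz: 0, -2, -3, 8, -4, 0, 3
Mean of differences = 0.2857
Numerator Σ(Δz_t−Δz̄)(Δz_{t+1}−Δz̄) = -49.7959
Denominator Σ(Δz_t−Δz̄)² = 101.4286
r_1(Δz) = -49.7959 / 101.4286 = -0.491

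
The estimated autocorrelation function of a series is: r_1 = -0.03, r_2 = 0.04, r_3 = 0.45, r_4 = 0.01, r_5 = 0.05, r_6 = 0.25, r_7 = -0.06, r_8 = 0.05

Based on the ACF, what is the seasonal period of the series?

The largest autocorrelation is r_3 = 0.45, with a weaker echo at lag 6 (0.25); the remaining lags stay at or below 0.05.
The dominant spike at lag 3 indicates a seasonal period of 3.

3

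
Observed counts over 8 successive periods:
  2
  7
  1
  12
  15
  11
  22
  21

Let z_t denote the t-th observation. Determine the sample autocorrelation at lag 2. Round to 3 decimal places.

Mean z̄ = (2 + 7 + 1 + 12 + 15 + 11 + 22 + 21)/8 = 11.3750
Σ(z_t−z̄)(z_{t+2}−z̄) = (97.2656) + (-2.7344) + (-37.6094) + (-0.2344) + (38.5156) + (-3.6094) = 91.5938
Denominator Σ(z_t−z̄)² = 433.8750
r_2 = 91.5938 / 433.8750 = 0.211

0.211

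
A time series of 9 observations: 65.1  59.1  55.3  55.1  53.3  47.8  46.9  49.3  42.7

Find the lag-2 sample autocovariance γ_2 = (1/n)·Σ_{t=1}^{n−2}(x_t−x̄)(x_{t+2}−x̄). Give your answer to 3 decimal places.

Mean x̄ = (65.1 + 59.1 + 55.3 + 55.1 + 53.3 + 47.8 + 46.9 + 49.3 + 42.7)/9 = 52.7333
Σ_{t=1}^{7}(x_t−x̄)(x_{t+2}−x̄) = 108.7478
γ_2 = 108.7478 / 9 = 12.083

12.083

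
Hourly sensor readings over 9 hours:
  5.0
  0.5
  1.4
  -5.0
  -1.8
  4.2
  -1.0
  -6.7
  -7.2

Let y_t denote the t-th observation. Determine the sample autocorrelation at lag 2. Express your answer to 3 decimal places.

-0.275

Mean ȳ = (5.0 + 0.5 + 1.4 − 5.0 − 1.8 + 4.2 − 1.0 − 6.7 − 7.2)/9 = -1.1778
Σ(y_t−ȳ)(y_{t+2}−ȳ) = (15.9249) + (-6.4128) + (-1.6040) + (-20.5551) + (-0.1106) + (-29.6973) + (-1.0706) = -43.5254
Denominator Σ(y_t−ȳ)² = 158.3356
r_2 = -43.5254 / 158.3356 = -0.275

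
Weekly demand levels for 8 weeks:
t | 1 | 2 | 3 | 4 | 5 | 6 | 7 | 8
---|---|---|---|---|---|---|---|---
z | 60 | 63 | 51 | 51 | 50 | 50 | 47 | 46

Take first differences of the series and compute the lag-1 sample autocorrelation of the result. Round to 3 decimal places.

-0.507

First differences Δz: 3, -12, 0, -1, 0, -3, -1
Mean of differences = -2.0000
Numerator Σ(Δz_t−Δz̄)(Δz_{t+1}−Δz̄) = -69.0000
Denominator Σ(Δz_t−Δz̄)² = 136.0000
r_1(Δz) = -69.0000 / 136.0000 = -0.507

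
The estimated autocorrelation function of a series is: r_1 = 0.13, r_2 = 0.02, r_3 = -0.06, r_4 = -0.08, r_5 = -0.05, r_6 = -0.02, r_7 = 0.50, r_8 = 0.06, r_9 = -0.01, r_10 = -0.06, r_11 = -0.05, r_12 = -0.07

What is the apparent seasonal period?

7

The largest autocorrelation is r_7 = 0.50; the remaining lags stay at or below 0.13.
The dominant spike at lag 7 indicates a seasonal period of 7.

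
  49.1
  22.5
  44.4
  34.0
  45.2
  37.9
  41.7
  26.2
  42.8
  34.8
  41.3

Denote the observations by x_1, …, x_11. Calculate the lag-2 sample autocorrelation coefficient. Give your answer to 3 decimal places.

Mean x̄ = (49.1 + 22.5 + 44.4 + 34.0 + 45.2 + 37.9 + 41.7 + 26.2 + 42.8 + 34.8 + 41.3)/11 = 38.1727
Numerator Σ_{t=1}^{9}(x_t−x̄)(x_{t+2}−x̄) = 277.5694
Denominator Σ(x_t−x̄)² = 669.0418
r_2 = 277.5694 / 669.0418 = 0.415

0.415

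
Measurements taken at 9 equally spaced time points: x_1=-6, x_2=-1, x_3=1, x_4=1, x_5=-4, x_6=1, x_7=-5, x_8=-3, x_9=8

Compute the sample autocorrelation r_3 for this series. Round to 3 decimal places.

0.067

Mean x̄ = (-6 − 1 + 1 + 1 − 4 + 1 − 5 − 3 + 8)/9 = -0.8889
Σ(x_t−x̄)(x_{t+3}−x̄) = (-9.6543) + (0.3457) + (3.5679) + (-7.7654) + (6.5679) + (16.7901) = 9.8519
Denominator Σ(x_t−x̄)² = 146.8889
r_3 = 9.8519 / 146.8889 = 0.067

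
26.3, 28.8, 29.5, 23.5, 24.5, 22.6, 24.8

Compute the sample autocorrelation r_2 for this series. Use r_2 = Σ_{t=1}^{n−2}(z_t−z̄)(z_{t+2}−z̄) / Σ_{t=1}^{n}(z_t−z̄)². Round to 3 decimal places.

Mean z̄ = (26.3 + 28.8 + 29.5 + 23.5 + 24.5 + 22.6 + 24.8)/7 = 25.7143
Deviations from mean: 0.5857, 3.0857, 3.7857, -2.2143, -1.2143, -3.1143, -0.9143
Σ(z_t−z̄)(z_{t+2}−z̄) = (2.2173) + (-6.8327) + (-4.5969) + (6.8959) + (1.1102) = -1.2061
Denominator Σ(z_t−z̄)² = 41.1086
r_2 = -1.2061 / 41.1086 = -0.029

-0.029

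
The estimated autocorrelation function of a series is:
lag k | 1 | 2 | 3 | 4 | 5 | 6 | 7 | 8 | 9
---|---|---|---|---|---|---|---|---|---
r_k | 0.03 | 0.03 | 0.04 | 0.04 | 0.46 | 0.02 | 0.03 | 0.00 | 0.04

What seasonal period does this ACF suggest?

The largest autocorrelation is r_5 = 0.46; the remaining lags stay at or below 0.04.
The dominant spike at lag 5 indicates a seasonal period of 5.

5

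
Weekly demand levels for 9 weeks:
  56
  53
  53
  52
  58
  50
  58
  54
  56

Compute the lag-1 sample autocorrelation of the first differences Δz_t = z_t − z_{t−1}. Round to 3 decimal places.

-0.814

First differences Δz: -3, 0, -1, 6, -8, 8, -4, 2
Mean of differences = 0.0000
Numerator Σ(Δz_t−Δz̄)(Δz_{t+1}−Δz̄) = -158.0000
Denominator Σ(Δz_t−Δz̄)² = 194.0000
r_1(Δz) = -158.0000 / 194.0000 = -0.814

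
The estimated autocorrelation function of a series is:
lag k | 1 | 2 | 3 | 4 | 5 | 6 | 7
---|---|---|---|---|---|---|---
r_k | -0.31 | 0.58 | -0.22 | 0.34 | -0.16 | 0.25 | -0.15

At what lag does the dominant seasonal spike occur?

The largest autocorrelation is r_2 = 0.58, with weaker echoes at lags 4 (0.34) and 6 (0.25); the remaining lags stay at or below -0.15.
The dominant spike at lag 2 indicates a seasonal period of 2.

2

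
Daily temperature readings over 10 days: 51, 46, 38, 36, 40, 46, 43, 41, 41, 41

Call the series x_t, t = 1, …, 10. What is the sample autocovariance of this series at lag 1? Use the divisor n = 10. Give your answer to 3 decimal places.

Mean x̄ = (51 + 46 + 38 + 36 + 40 + 46 + 43 + 41 + 41 + 41)/10 = 42.3000
Σ_{t=1}^{9}(x_t−x̄)(x_{t+1}−x̄) = 54.4100
γ_1 = 54.4100 / 10 = 5.441

5.441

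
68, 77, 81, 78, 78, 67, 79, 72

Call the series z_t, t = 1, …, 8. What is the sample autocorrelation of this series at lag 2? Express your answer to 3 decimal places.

-0.031

Mean z̄ = (68 + 77 + 81 + 78 + 78 + 67 + 79 + 72)/8 = 75.0000
Deviations from mean: -7.0000, 2.0000, 6.0000, 3.0000, 3.0000, -8.0000, 4.0000, -3.0000
Σ(z_t−z̄)(z_{t+2}−z̄) = (-42.0000) + (6.0000) + (18.0000) + (-24.0000) + (12.0000) + (24.0000) = -6.0000
Denominator Σ(z_t−z̄)² = 196.0000
r_2 = -6.0000 / 196.0000 = -0.031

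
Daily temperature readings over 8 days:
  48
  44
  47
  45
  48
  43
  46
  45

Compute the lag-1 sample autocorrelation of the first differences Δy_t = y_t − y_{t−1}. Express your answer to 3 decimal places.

First differences Δy: -4, 3, -2, 3, -5, 3, -1
Mean of differences = -0.4286
Numerator Σ(Δy_t−Δȳ)(Δy_{t+1}−Δȳ) = -56.3265
Denominator Σ(Δy_t−Δȳ)² = 71.7143
r_1(Δy) = -56.3265 / 71.7143 = -0.785

-0.785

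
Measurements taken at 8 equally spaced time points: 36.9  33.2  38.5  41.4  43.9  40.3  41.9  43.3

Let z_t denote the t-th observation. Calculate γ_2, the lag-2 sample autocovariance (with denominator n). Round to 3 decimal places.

Mean z̄ = (36.9 + 33.2 + 38.5 + 41.4 + 43.9 + 40.3 + 41.9 + 43.3)/8 = 39.9250
Σ_{t=1}^{6}(z_t−z̄)(z_{t+2}−z̄) = -1.6038
γ_2 = -1.6038 / 8 = -0.200

-0.200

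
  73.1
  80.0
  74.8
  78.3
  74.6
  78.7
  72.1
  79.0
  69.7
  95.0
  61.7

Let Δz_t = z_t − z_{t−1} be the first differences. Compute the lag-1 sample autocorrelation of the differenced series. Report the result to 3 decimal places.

First differences Δz: 6.9, -5.2, 3.5, -3.7, 4.1, -6.6, 6.9, -9.3, 25.3, -33.3
Mean of differences = -1.1400
Numerator Σ(Δz_t−Δz̄)(Δz_{t+1}−Δz̄) = -1280.9496
Denominator Σ(Δz_t−Δz̄)² = 2031.0440
r_1(Δz) = -1280.9496 / 2031.0440 = -0.631

-0.631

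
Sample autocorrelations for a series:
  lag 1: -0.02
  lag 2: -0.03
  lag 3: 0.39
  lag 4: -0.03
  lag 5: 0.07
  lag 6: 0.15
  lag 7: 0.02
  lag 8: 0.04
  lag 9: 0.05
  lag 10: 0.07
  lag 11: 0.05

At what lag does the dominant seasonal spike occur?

3

The largest autocorrelation is r_3 = 0.39, with a weaker echo at lag 6 (0.15); the remaining lags stay at or below 0.07.
The dominant spike at lag 3 indicates a seasonal period of 3.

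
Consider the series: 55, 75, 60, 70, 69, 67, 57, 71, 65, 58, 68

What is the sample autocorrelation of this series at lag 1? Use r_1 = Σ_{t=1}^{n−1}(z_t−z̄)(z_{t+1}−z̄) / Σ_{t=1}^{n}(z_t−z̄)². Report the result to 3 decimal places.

-0.542

Mean z̄ = (55 + 75 + 60 + 70 + 69 + 67 + 57 + 71 + 65 + 58 + 68)/11 = 65.0000
Numerator Σ_{t=1}^{10}(z_t−z̄)(z_{t+1}−z̄) = -232.0000
Denominator Σ(z_t−z̄)² = 428.0000
r_1 = -232.0000 / 428.0000 = -0.542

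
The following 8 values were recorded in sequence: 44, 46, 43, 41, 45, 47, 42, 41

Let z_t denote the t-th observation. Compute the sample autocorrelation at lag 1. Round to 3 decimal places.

Mean z̄ = (44 + 46 + 43 + 41 + 45 + 47 + 42 + 41)/8 = 43.6250
Σ(z_t−z̄)(z_{t+1}−z̄) = (0.8906) + (-1.4844) + (1.6406) + (-3.6094) + (4.6406) + (-5.4844) + (4.2656) = 0.8594
Denominator Σ(z_t−z̄)² = 35.8750
r_1 = 0.8594 / 35.8750 = 0.024

0.024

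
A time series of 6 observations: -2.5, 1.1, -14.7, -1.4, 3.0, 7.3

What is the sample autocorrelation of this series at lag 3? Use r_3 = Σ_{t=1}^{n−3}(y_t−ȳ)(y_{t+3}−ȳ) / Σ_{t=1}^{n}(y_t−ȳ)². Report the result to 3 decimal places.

-0.376

Mean ȳ = (-2.5 + 1.1 − 14.7 − 1.4 + 3.0 + 7.3)/6 = -1.2000
Numerator Σ_{t=1}^{3}(y_t−ȳ)(y_{t+3}−ȳ) = -104.8300
Denominator Σ(y_t−ȳ)² = 279.1600
r_3 = -104.8300 / 279.1600 = -0.376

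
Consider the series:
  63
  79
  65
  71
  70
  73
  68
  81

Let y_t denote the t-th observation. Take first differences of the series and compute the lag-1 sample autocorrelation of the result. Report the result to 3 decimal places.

-0.581

First differences Δy: 16, -14, 6, -1, 3, -5, 13
Mean of differences = 2.5714
Numerator Σ(Δy_t−Δȳ)(Δy_{t+1}−Δȳ) = -375.3265
Denominator Σ(Δy_t−Δȳ)² = 645.7143
r_1(Δy) = -375.3265 / 645.7143 = -0.581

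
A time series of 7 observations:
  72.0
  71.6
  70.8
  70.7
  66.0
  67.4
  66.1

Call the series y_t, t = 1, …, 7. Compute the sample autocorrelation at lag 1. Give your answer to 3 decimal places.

Mean ȳ = (72.0 + 71.6 + 70.8 + 70.7 + 66.0 + 67.4 + 66.1)/7 = 69.2286
Deviations from mean: 2.7714, 2.3714, 1.5714, 1.4714, -3.2286, -1.8286, -3.1286
Σ(y_t−ȳ)(y_{t+1}−ȳ) = (6.5722) + (3.7265) + (2.3122) + (-4.7506) + (5.9037) + (5.7208) = 19.4849
Denominator Σ(y_t−ȳ)² = 41.4943
r_1 = 19.4849 / 41.4943 = 0.470

0.470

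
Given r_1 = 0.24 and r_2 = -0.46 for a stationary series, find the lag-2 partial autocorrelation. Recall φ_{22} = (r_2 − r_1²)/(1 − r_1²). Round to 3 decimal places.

φ_{22} = (r_2 − r_1²) / (1 − r_1²)
r_1² = (0.24)² = 0.0576
Numerator = -0.46 − 0.0576 = -0.5176; denominator = 1 − 0.0576 = 0.9424
φ_{22} = -0.5176 / 0.9424 = -0.549

-0.549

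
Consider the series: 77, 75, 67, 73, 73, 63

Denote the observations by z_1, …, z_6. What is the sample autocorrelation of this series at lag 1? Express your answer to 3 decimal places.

Mean z̄ = (77 + 75 + 67 + 73 + 73 + 63)/6 = 71.3333
Numerator Σ_{t=1}^{5}(z_t−z̄)(z_{t+1}−z̄) = -13.4444
Denominator Σ(z_t−z̄)² = 139.3333
r_1 = -13.4444 / 139.3333 = -0.096

-0.096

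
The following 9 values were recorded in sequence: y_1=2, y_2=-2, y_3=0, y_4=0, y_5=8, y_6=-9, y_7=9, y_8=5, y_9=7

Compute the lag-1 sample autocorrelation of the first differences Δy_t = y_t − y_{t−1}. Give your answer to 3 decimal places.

First differences Δy: -4, 2, 0, 8, -17, 18, -4, 2
Mean of differences = 0.6250
Numerator Σ(Δy_t−Δȳ)(Δy_{t+1}−Δȳ) = -534.7656
Denominator Σ(Δy_t−Δȳ)² = 713.8750
r_1(Δy) = -534.7656 / 713.8750 = -0.749

-0.749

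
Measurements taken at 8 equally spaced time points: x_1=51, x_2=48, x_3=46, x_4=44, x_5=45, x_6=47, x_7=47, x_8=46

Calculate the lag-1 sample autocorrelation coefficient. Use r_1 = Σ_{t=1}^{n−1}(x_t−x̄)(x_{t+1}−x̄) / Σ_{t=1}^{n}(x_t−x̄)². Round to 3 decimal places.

0.339

Mean x̄ = (51 + 48 + 46 + 44 + 45 + 47 + 47 + 46)/8 = 46.7500
Deviations from mean: 4.2500, 1.2500, -0.7500, -2.7500, -1.7500, 0.2500, 0.2500, -0.7500
Σ(x_t−x̄)(x_{t+1}−x̄) = (5.3125) + (-0.9375) + (2.0625) + (4.8125) + (-0.4375) + (0.0625) + (-0.1875) = 10.6875
Denominator Σ(x_t−x̄)² = 31.5000
r_1 = 10.6875 / 31.5000 = 0.339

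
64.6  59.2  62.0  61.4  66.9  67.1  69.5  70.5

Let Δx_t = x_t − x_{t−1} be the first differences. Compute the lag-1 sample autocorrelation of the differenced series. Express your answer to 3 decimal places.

-0.367

First differences Δx: -5.4, 2.8, -0.6, 5.5, 0.2, 2.4, 1.0
Mean of differences = 0.8429
Numerator Σ(Δx_t−Δx̄)(Δx_{t+1}−Δx̄) = -25.5118
Denominator Σ(Δx_t−Δx̄)² = 69.4371
r_1(Δx) = -25.5118 / 69.4371 = -0.367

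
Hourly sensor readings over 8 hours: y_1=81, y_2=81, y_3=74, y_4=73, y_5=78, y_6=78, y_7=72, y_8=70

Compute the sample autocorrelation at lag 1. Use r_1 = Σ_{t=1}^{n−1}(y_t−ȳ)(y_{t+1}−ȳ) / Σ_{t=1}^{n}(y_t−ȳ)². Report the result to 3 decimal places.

0.285

Mean ȳ = (81 + 81 + 74 + 73 + 78 + 78 + 72 + 70)/8 = 75.8750
Deviations from mean: 5.1250, 5.1250, -1.8750, -2.8750, 2.1250, 2.1250, -3.8750, -5.8750
Σ(y_t−ȳ)(y_{t+1}−ȳ) = (26.2656) + (-9.6094) + (5.3906) + (-6.1094) + (4.5156) + (-8.2344) + (22.7656) = 34.9844
Denominator Σ(y_t−ȳ)² = 122.8750
r_1 = 34.9844 / 122.8750 = 0.285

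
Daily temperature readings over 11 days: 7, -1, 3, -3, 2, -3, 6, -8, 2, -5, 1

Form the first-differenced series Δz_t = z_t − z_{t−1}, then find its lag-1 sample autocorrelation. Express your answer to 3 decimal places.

-0.860

First differences Δz: -8, 4, -6, 5, -5, 9, -14, 10, -7, 6
Mean of differences = -0.6000
Numerator Σ(Δz_t−Δz̄)(Δz_{t+1}−Δz̄) = -536.7600
Denominator Σ(Δz_t−Δz̄)² = 624.4000
r_1(Δz) = -536.7600 / 624.4000 = -0.860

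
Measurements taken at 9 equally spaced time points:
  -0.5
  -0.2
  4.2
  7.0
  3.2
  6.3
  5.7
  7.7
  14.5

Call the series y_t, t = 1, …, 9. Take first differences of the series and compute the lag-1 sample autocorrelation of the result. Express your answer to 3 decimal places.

First differences Δy: 0.3, 4.4, 2.8, -3.8, 3.1, -0.6, 2.0, 6.8
Mean of differences = 1.8750
Numerator Σ(Δy_t−Δȳ)(Δy_{t+1}−Δȳ) = -16.5681
Denominator Σ(Δy_t−Δȳ)² = 73.8150
r_1(Δy) = -16.5681 / 73.8150 = -0.224

-0.224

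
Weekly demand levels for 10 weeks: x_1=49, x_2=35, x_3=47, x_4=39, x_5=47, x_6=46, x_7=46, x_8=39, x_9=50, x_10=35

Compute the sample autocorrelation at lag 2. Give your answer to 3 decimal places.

0.377

Mean x̄ = (49 + 35 + 47 + 39 + 47 + 46 + 46 + 39 + 50 + 35)/10 = 43.3000
Numerator Σ_{t=1}^{8}(x_t−x̄)(x_{t+2}−x̄) = 111.0200
Denominator Σ(x_t−x̄)² = 294.1000
r_2 = 111.0200 / 294.1000 = 0.377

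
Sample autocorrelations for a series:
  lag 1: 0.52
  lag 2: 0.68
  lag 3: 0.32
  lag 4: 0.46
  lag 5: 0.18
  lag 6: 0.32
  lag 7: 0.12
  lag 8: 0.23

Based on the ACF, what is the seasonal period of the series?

2

The largest autocorrelation is r_2 = 0.68; the remaining lags stay at or below 0.52.
The dominant spike at lag 2 indicates a seasonal period of 2.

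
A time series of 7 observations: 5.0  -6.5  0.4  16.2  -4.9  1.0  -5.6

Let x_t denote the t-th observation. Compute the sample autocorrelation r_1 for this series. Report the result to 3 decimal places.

-0.325

Mean x̄ = (5.0 − 6.5 + 0.4 + 16.2 − 4.9 + 1.0 − 5.6)/7 = 0.8000
Deviations from mean: 4.2000, -7.3000, -0.4000, 15.4000, -5.7000, 0.2000, -6.4000
Numerator Σ_{t=1}^{6}(x_t−x̄)(x_{t+1}−x̄) = -124.1000
Denominator Σ(x_t−x̄)² = 381.7400
r_1 = -124.1000 / 381.7400 = -0.325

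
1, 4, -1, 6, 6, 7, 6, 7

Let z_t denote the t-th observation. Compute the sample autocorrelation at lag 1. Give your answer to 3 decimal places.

Mean z̄ = (1 + 4 − 1 + 6 + 6 + 7 + 6 + 7)/8 = 4.5000
Deviations from mean: -3.5000, -0.5000, -5.5000, 1.5000, 1.5000, 2.5000, 1.5000, 2.5000
Numerator Σ_{t=1}^{7}(z_t−z̄)(z_{t+1}−z̄) = 9.7500
Denominator Σ(z_t−z̄)² = 62.0000
r_1 = 9.7500 / 62.0000 = 0.157

0.157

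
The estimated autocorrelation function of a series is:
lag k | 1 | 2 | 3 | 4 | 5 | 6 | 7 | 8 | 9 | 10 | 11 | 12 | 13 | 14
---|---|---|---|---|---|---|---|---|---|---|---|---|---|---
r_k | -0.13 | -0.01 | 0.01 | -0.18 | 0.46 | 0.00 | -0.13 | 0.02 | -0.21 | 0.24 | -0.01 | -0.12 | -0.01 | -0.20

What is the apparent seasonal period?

The largest autocorrelation is r_5 = 0.46, with a weaker echo at lag 10 (0.24); the remaining lags stay at or below 0.02.
The dominant spike at lag 5 indicates a seasonal period of 5.

5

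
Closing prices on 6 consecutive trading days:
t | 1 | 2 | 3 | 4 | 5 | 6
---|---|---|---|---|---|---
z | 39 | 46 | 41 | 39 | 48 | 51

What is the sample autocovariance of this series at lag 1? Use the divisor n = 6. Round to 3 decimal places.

Mean z̄ = (39 + 46 + 41 + 39 + 48 + 51)/6 = 44.0000
Σ_{t=1}^{5}(z_t−z̄)(z_{t+1}−z̄) = 7.0000
γ_1 = 7.0000 / 6 = 1.167

1.167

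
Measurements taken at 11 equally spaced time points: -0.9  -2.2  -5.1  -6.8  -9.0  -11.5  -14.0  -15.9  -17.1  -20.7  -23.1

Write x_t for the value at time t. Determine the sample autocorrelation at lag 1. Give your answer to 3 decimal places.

Mean x̄ = (-0.9 − 2.2 − 5.1 − 6.8 − 9.0 − 11.5 − 14.0 − 15.9 − 17.1 − 20.7 − 23.1)/11 = -11.4818
Numerator Σ_{t=1}^{10}(x_t−x̄)(x_{t+1}−x̄) = 393.7879
Denominator Σ(x_t−x̄)² = 544.3164
r_1 = 393.7879 / 544.3164 = 0.723

0.723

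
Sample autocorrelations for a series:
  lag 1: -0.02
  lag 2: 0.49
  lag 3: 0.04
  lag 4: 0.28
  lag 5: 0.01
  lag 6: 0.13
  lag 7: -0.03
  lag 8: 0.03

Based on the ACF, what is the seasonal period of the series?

2

The largest autocorrelation is r_2 = 0.49, with a weaker echo at lag 4 (0.28); the remaining lags stay at or below 0.13.
The dominant spike at lag 2 indicates a seasonal period of 2.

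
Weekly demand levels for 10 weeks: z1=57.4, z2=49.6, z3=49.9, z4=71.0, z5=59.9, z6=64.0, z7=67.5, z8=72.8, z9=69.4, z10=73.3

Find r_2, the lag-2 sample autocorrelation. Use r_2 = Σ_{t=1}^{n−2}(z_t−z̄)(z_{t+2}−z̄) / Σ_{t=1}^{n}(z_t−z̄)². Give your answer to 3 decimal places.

0.190

Mean z̄ = (57.4 + 49.6 + 49.9 + 71.0 + 59.9 + 64.0 + 67.5 + 72.8 + 69.4 + 73.3)/10 = 63.4800
Numerator Σ_{t=1}^{8}(z_t−z̄)(z_{t+2}−z̄) = 136.4912
Denominator Σ(z_t−z̄)² = 718.1760
r_2 = 136.4912 / 718.1760 = 0.190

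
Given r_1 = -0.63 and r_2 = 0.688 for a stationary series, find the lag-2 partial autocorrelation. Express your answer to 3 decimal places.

φ_{22} = (r_2 − r_1²) / (1 − r_1²)
r_1² = (-0.63)² = 0.3969
Numerator = 0.688 − 0.3969 = 0.2911; denominator = 1 − 0.3969 = 0.6031
φ_{22} = 0.2911 / 0.6031 = 0.483

0.483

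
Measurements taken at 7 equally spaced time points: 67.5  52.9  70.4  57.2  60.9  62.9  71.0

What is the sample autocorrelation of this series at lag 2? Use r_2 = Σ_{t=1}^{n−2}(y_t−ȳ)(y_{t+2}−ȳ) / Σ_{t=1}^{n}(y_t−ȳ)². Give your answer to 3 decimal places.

Mean ȳ = (67.5 + 52.9 + 70.4 + 57.2 + 60.9 + 62.9 + 71.0)/7 = 63.2571
Deviations from mean: 4.2429, -10.3571, 7.1429, -6.0571, -2.3571, -0.3571, 7.7429
Σ(y_t−ȳ)(y_{t+2}−ȳ) = (30.3061) + (62.7347) + (-16.8367) + (2.1633) + (-18.2510) = 60.1163
Denominator Σ(y_t−ȳ)² = 278.6171
r_2 = 60.1163 / 278.6171 = 0.216

0.216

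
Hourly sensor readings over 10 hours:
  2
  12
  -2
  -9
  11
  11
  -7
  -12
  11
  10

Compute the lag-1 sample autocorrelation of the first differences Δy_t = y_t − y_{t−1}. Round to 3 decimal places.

-0.142

First differences Δy: 10, -14, -7, 20, 0, -18, -5, 23, -1
Mean of differences = 0.8889
Numerator Σ(Δy_t−Δȳ)(Δy_{t+1}−Δȳ) = -229.9012
Denominator Σ(Δy_t−Δȳ)² = 1616.8889
r_1(Δy) = -229.9012 / 1616.8889 = -0.142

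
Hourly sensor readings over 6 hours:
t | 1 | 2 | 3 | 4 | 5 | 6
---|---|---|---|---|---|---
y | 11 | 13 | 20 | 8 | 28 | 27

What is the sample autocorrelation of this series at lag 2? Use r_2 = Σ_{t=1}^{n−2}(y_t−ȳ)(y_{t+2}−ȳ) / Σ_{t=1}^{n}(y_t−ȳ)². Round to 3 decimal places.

-0.099

Mean ȳ = (11 + 13 + 20 + 8 + 28 + 27)/6 = 17.8333
Deviations from mean: -6.8333, -4.8333, 2.1667, -9.8333, 10.1667, 9.1667
Numerator Σ_{t=1}^{4}(y_t−ȳ)(y_{t+2}−ȳ) = -35.3889
Denominator Σ(y_t−ȳ)² = 358.8333
r_2 = -35.3889 / 358.8333 = -0.099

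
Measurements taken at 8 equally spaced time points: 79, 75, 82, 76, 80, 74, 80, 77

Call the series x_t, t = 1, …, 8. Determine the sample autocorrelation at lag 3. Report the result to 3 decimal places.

Mean x̄ = (79 + 75 + 82 + 76 + 80 + 74 + 80 + 77)/8 = 77.8750
Deviations from mean: 1.1250, -2.8750, 4.1250, -1.8750, 2.1250, -3.8750, 2.1250, -0.8750
Σ(x_t−x̄)(x_{t+3}−x̄) = (-2.1094) + (-6.1094) + (-15.9844) + (-3.9844) + (-1.8594) = -30.0469
Denominator Σ(x_t−x̄)² = 54.8750
r_3 = -30.0469 / 54.8750 = -0.548

-0.548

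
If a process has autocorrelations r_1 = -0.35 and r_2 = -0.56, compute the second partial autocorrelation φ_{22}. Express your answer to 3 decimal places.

-0.778

φ_{22} = (r_2 − r_1²) / (1 − r_1²)
r_1² = (-0.35)² = 0.1225
Numerator = -0.56 − 0.1225 = -0.6825; denominator = 1 − 0.1225 = 0.8775
φ_{22} = -0.6825 / 0.8775 = -0.778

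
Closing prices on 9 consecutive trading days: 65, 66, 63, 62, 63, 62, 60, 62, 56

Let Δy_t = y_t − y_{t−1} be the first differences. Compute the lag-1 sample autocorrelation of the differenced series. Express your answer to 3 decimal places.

First differences Δy: 1, -3, -1, 1, -1, -2, 2, -6
Mean of differences = -1.1250
Numerator Σ(Δy_t−Δȳ)(Δy_{t+1}−Δȳ) = -21.7656
Denominator Σ(Δy_t−Δȳ)² = 46.8750
r_1(Δy) = -21.7656 / 46.8750 = -0.464

-0.464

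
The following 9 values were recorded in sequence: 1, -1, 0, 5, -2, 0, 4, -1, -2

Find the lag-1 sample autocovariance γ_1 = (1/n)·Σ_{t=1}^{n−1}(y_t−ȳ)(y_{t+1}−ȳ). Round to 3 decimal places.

-1.713

Mean ȳ = (1 − 1 + 0 + 5 − 2 + 0 + 4 − 1 − 2)/9 = 0.4444
Σ_{t=1}^{8}(y_t−ȳ)(y_{t+1}−ȳ) = -15.4198
γ_1 = -15.4198 / 9 = -1.713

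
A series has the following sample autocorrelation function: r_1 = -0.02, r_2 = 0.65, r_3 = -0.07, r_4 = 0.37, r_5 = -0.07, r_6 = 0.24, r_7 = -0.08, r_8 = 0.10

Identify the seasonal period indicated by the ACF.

2

The largest autocorrelation is r_2 = 0.65, with weaker echoes at lags 4 (0.37) and 6 (0.24); the remaining lags stay at or below 0.10.
The dominant spike at lag 2 indicates a seasonal period of 2.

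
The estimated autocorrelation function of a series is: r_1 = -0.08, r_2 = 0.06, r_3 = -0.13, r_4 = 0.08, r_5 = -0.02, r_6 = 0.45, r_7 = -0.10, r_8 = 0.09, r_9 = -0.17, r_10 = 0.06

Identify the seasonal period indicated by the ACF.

6

The largest autocorrelation is r_6 = 0.45; the remaining lags stay at or below 0.09.
The dominant spike at lag 6 indicates a seasonal period of 6.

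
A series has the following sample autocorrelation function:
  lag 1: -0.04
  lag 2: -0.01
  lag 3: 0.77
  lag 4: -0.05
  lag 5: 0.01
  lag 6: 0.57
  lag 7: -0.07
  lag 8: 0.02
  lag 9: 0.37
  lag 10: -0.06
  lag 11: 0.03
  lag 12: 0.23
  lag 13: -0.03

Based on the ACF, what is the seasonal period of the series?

3

The largest autocorrelation is r_3 = 0.77, with weaker echoes at lags 6 (0.57), 9 (0.37) and 12 (0.23); the remaining lags stay at or below 0.03.
The dominant spike at lag 3 indicates a seasonal period of 3.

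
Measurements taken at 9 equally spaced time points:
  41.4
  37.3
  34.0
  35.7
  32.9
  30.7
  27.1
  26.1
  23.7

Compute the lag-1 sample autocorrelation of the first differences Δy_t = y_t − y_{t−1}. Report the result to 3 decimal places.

-0.270

First differences Δy: -4.1, -3.3, 1.7, -2.8, -2.2, -3.6, -1.0, -2.4
Mean of differences = -2.2125
Numerator Σ(Δy_t−Δȳ)(Δy_{t+1}−Δȳ) = -6.4352
Denominator Σ(Δy_t−Δȳ)² = 23.8288
r_1(Δy) = -6.4352 / 23.8288 = -0.270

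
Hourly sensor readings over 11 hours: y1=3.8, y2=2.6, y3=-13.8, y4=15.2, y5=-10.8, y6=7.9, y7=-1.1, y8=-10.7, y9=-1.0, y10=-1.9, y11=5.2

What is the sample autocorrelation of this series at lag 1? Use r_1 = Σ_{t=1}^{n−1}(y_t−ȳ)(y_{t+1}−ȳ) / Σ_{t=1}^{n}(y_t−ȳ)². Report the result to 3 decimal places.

-0.633

Mean ȳ = (3.8 + 2.6 − 13.8 + 15.2 − 10.8 + 7.9 − 1.1 − 10.7 − 1.0 − 1.9 + 5.2)/11 = -0.4182
Numerator Σ_{t=1}^{10}(y_t−ȳ)(y_{t+1}−ȳ) = -485.3021
Denominator Σ(y_t−ȳ)² = 767.1564
r_1 = -485.3021 / 767.1564 = -0.633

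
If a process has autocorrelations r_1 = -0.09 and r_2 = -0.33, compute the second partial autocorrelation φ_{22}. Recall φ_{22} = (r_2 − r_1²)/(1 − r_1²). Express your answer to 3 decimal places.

φ_{22} = (r_2 − r_1²) / (1 − r_1²)
r_1² = (-0.09)² = 0.0081
Numerator = -0.33 − 0.0081 = -0.3381; denominator = 1 − 0.0081 = 0.9919
φ_{22} = -0.3381 / 0.9919 = -0.341

-0.341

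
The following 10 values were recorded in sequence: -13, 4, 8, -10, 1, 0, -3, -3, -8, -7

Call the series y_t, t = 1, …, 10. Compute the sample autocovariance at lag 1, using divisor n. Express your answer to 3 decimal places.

Mean ȳ = (-13 + 4 + 8 − 10 + 1 + 0 − 3 − 3 − 8 − 7)/10 = -3.1000
Σ_{t=1}^{9}(y_t−ȳ)(y_{t+1}−ȳ) = -64.7100
γ_1 = -64.7100 / 10 = -6.471

-6.471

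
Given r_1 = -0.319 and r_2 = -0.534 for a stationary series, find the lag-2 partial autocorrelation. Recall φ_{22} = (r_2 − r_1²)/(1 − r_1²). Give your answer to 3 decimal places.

-0.708

φ_{22} = (r_2 − r_1²) / (1 − r_1²)
r_1² = (-0.319)² = 0.101761
Numerator = -0.534 − 0.1018 = -0.6358; denominator = 1 − 0.1018 = 0.8982
φ_{22} = -0.6358 / 0.8982 = -0.708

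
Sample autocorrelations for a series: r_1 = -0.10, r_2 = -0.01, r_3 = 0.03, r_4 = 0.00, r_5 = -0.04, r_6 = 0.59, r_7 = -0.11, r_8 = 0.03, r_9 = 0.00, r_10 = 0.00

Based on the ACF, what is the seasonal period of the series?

The largest autocorrelation is r_6 = 0.59; the remaining lags stay at or below 0.03.
The dominant spike at lag 6 indicates a seasonal period of 6.

6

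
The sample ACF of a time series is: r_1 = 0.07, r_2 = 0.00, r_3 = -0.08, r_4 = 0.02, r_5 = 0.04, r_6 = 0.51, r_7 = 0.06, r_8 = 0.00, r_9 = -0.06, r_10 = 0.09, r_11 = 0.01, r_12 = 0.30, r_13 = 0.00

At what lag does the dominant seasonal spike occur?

6

The largest autocorrelation is r_6 = 0.51, with a weaker echo at lag 12 (0.30); the remaining lags stay at or below 0.09.
The dominant spike at lag 6 indicates a seasonal period of 6.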